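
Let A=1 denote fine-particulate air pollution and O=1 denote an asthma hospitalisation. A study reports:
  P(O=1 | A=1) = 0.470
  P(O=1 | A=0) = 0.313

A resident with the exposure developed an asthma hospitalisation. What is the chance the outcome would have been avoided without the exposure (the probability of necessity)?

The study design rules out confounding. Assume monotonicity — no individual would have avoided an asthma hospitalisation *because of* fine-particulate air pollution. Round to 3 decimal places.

PN ≈ 0.334

Let p₁ = 0.47, p₀ = 0.313.
Under exogeneity and monotonicity, PN = (p₁ − p₀) / p₁.
PN = (0.47 − 0.313) / 0.47 = 0.157 / 0.47 ≈ 0.3340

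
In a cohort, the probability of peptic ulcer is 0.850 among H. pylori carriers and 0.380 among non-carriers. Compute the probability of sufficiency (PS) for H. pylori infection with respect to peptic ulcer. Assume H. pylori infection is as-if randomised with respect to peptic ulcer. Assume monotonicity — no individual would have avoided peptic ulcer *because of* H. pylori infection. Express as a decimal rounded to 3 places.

Let p₁ = 0.85, p₀ = 0.38.
Under exogeneity and monotonicity, PS = (p₁ − p₀) / (1 − p₀).
PS = (0.85 − 0.38) / (1 − 0.38) = 0.47 / 0.62 ≈ 0.7581

PS ≈ 0.758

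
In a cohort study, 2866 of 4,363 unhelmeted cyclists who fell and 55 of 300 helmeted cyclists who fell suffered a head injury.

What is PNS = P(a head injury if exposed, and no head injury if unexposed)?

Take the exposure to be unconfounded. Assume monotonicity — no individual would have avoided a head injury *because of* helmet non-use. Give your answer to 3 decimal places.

PNS ≈ 0.474

p₁ = P(outcome | exposed) = 2866/4363 = 0.65689
p₀ = P(outcome | unexposed) = 55/300 = 0.18333
Under exogeneity and monotonicity, PNS = p₁ − p₀.
PNS = 0.65689 − 0.18333 = 0.47355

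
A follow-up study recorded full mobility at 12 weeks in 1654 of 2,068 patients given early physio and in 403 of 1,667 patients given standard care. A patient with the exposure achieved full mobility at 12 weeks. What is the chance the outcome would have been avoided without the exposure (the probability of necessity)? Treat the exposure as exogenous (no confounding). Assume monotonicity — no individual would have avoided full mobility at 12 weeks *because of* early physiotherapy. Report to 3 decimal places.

p₁ = P(outcome | exposed) = 1654/2068 = 0.79981
p₀ = P(outcome | unexposed) = 403/1667 = 0.24175
Under exogeneity and monotonicity, PN = (p₁ − p₀) / p₁.
PN = (0.79981 − 0.24175) / 0.79981 = 0.55805 / 0.79981 ≈ 0.6977

PN ≈ 0.698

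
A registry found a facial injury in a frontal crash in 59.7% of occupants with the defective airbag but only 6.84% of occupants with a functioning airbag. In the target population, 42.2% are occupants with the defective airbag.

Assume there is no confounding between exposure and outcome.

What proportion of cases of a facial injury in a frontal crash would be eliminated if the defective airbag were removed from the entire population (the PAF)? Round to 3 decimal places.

PAF ≈ 0.765

p₁ = 0.597, p₀ = 0.0684.
Overall risk P(Y=1) = π·p₁ + (1−π)·p₀ = 0.422×0.597 + 0.578×0.0684 = 0.29147.
Under exogeneity, PAF = [P(Y=1) − p₀] / P(Y=1).
PAF = (0.29147 − 0.0684) / 0.29147 ≈ 0.7653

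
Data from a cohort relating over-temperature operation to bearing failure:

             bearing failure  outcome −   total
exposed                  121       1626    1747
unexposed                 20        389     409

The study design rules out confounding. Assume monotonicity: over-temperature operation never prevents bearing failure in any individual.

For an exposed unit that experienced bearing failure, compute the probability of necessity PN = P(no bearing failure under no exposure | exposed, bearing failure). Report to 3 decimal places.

p₁ = P(outcome | exposed) = 121/1747 = 0.069262
p₀ = P(outcome | unexposed) = 20/409 = 0.0489
Under exogeneity and monotonicity, PN = (p₁ − p₀)/p₁.
PN = (0.069262 − 0.0489) / 0.069262 ≈ 0.2940

PN ≈ 0.294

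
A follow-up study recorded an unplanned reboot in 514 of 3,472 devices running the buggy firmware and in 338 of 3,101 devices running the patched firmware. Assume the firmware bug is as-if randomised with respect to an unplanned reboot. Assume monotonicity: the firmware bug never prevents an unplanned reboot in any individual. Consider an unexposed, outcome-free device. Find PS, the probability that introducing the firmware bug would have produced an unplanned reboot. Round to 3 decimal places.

PS ≈ 0.044

p₁ = P(outcome | exposed) = 514/3472 = 0.14804
p₀ = P(outcome | unexposed) = 338/3101 = 0.109
Under exogeneity and monotonicity, PS = (p₁ − p₀) / (1 − p₀).
PS = (0.14804 − 0.109) / (1 − 0.109) = 0.039044 / 0.891 ≈ 0.0438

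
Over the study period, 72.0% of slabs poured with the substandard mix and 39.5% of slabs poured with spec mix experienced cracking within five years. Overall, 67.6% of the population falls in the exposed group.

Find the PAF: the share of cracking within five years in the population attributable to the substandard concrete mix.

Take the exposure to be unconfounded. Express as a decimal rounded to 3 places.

p₁ = 0.72, p₀ = 0.395.
Overall risk P(Y=1) = π·p₁ + (1−π)·p₀ = 0.676×0.72 + 0.324×0.395 = 0.6147.
Under exogeneity, PAF = [P(Y=1) − p₀] / P(Y=1).
PAF = (0.6147 − 0.395) / 0.6147 ≈ 0.3574

PAF ≈ 0.357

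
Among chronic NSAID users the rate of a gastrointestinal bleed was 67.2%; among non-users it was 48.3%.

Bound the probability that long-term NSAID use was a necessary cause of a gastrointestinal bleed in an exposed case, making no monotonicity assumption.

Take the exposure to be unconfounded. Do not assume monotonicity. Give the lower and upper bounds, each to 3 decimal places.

p₁ = 0.672, p₀ = 0.483.
Under exogeneity alone the bounds on PN are max{0,(p₁−p₀)/p₁} ≤ PN ≤ min{1,(1−p₀)/p₁}.
  lower = (p₁ − p₀)/p₁ = 0.189 / 0.672 ≈ 0.2813
  upper = min{1, (1 − p₀)/p₁} = 0.517 / 0.672 ≈ 0.7693

0.281 ≤ PN ≤ 0.769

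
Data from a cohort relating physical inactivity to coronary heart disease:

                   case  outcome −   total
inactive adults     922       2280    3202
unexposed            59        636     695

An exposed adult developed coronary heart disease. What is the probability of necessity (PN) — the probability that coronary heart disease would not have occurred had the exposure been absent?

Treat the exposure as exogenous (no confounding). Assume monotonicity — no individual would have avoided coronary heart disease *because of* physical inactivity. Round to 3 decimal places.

p₁ = P(outcome | exposed) = 922/3202 = 0.28795
p₀ = P(outcome | unexposed) = 59/695 = 0.084892
Under exogeneity and monotonicity, PN = (p₁ − p₀)/p₁.
PN = (0.28795 − 0.084892) / 0.28795 ≈ 0.7052

PN ≈ 0.705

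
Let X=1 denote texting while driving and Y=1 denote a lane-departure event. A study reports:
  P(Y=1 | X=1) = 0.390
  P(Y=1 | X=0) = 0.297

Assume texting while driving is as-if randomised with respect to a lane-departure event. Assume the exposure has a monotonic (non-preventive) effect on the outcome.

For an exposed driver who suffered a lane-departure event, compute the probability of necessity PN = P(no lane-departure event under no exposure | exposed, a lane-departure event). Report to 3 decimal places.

PN ≈ 0.238

Let p₁ = 0.39, p₀ = 0.297.
Under exogeneity and monotonicity, PN = (p₁ − p₀) / p₁.
PN = (0.39 − 0.297) / 0.39 = 0.093 / 0.39 ≈ 0.2385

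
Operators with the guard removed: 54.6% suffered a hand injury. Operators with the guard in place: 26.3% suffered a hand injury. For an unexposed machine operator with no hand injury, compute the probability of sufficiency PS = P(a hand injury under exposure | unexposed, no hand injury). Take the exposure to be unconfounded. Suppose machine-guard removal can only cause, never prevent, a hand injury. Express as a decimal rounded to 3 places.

PS ≈ 0.384

p₁ = 0.546, p₀ = 0.263.
Under exogeneity and monotonicity, PS = (p₁ − p₀) / (1 − p₀).
PS = (0.546 − 0.263) / (1 − 0.263) = 0.283 / 0.737 ≈ 0.3840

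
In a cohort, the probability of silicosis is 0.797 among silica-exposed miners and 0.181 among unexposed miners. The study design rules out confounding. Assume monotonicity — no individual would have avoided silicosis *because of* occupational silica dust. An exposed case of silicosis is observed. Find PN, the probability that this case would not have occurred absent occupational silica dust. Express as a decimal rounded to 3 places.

Let p₁ = 0.797, p₀ = 0.181.
Under exogeneity and monotonicity, PN = (p₁ − p₀) / p₁.
PN = (0.797 − 0.181) / 0.797 = 0.616 / 0.797 ≈ 0.7729

PN ≈ 0.773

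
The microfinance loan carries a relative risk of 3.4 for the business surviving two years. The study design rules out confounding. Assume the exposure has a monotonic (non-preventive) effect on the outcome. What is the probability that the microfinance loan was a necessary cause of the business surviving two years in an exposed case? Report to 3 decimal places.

Under exogeneity and monotonicity, PN = (RR − 1) / RR = 1 − 1/RR.
PN = (3.4 − 1) / 3.4 = 2.4 / 3.4 ≈ 0.7059

PN ≈ 0.706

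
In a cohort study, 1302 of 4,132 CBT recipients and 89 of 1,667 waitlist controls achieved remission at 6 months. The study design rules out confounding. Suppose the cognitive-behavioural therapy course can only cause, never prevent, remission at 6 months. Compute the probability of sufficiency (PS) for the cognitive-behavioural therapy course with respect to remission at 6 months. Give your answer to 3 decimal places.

PS ≈ 0.276

p₁ = P(outcome | exposed) = 1302/4132 = 0.3151
p₀ = P(outcome | unexposed) = 89/1667 = 0.053389
Under exogeneity and monotonicity, PS = (p₁ − p₀) / (1 − p₀).
PS = (0.3151 − 0.053389) / (1 − 0.053389) = 0.26171 / 0.94661 ≈ 0.2765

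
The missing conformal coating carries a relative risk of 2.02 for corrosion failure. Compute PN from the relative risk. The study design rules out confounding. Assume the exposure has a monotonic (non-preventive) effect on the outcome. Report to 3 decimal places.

Under exogeneity and monotonicity, PN = (RR − 1) / RR = 1 − 1/RR.
PN = (2.02 − 1) / 2.02 = 1.02 / 2.02 ≈ 0.5050

PN ≈ 0.505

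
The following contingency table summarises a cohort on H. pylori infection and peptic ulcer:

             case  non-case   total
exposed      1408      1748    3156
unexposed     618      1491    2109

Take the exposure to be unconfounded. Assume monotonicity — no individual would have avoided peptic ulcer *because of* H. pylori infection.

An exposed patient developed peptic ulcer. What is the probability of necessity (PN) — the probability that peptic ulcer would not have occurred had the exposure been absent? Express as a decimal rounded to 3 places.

PN ≈ 0.343

p₁ = P(outcome | exposed) = 1408/3156 = 0.44613
p₀ = P(outcome | unexposed) = 618/2109 = 0.29303
Under exogeneity and monotonicity, PN = (p₁ − p₀)/p₁.
PN = (0.44613 − 0.29303) / 0.44613 ≈ 0.3432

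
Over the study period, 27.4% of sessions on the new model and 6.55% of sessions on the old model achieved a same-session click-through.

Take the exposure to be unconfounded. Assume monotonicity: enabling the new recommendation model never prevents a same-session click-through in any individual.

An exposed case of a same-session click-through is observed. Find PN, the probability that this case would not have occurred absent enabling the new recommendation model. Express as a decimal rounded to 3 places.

PN ≈ 0.761

p₁ = 0.274, p₀ = 0.0655.
Under exogeneity and monotonicity, PN = (p₁ − p₀) / p₁.
PN = (0.274 − 0.0655) / 0.274 = 0.2085 / 0.274 ≈ 0.7609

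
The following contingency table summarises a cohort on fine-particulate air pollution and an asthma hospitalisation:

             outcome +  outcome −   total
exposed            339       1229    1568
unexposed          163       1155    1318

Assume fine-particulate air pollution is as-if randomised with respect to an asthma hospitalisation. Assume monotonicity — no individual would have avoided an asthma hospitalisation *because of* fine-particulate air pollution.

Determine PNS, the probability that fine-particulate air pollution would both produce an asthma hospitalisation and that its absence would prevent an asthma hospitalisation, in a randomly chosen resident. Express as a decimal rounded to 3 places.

PNS ≈ 0.093

p₁ = P(outcome | exposed) = 339/1568 = 0.2162
p₀ = P(outcome | unexposed) = 163/1318 = 0.12367
Under exogeneity and monotonicity, PNS = p₁ − p₀.
PNS = 0.2162 − 0.12367 = 0.092527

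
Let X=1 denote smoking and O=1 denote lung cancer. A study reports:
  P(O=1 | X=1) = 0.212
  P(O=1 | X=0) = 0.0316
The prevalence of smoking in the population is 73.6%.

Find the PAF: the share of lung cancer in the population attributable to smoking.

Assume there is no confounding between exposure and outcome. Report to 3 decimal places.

PAF ≈ 0.808

Let p₁ = 0.212, p₀ = 0.0316.
Overall risk P(Y=1) = π·p₁ + (1−π)·p₀ = 0.736×0.212 + 0.264×0.0316 = 0.16437.
Under exogeneity, PAF = [P(Y=1) − p₀] / P(Y=1).
PAF = (0.16437 − 0.0316) / 0.16437 ≈ 0.8078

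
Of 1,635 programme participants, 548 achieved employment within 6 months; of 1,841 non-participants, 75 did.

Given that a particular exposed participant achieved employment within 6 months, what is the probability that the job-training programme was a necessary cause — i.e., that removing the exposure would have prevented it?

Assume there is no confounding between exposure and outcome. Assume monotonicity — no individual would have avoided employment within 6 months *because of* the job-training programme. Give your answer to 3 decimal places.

p₁ = P(outcome | exposed) = 548/1635 = 0.33517
p₀ = P(outcome | unexposed) = 75/1841 = 0.040739
Under exogeneity and monotonicity, PN = (p₁ − p₀) / p₁.
PN = (0.33517 − 0.040739) / 0.33517 = 0.29443 / 0.33517 ≈ 0.8785

PN ≈ 0.878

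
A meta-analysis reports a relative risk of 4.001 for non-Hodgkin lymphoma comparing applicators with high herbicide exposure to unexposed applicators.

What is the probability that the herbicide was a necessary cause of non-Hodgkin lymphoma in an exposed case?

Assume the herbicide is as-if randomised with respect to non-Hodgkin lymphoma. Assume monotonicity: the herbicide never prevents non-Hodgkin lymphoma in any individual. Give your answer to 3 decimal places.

Under exogeneity and monotonicity, PN = (RR − 1) / RR = 1 − 1/RR.
PN = (4.001 − 1) / 4.001 = 3.001 / 4.001 ≈ 0.7501

PN ≈ 0.750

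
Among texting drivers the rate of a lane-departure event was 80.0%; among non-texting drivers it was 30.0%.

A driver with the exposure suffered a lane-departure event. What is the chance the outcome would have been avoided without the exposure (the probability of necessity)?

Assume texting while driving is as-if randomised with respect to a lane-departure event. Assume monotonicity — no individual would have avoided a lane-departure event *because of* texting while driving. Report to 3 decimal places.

p₁ = 0.8, p₀ = 0.3.
Under exogeneity and monotonicity, PN = (p₁ − p₀) / p₁.
PN = (0.8 − 0.3) / 0.8 = 0.5 / 0.8 ≈ 0.6250

PN ≈ 0.625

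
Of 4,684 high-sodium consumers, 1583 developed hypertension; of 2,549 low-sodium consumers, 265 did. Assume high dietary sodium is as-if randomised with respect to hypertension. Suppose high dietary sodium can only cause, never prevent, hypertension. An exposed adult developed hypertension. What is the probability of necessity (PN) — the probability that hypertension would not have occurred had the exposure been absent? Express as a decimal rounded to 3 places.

p₁ = P(outcome | exposed) = 1583/4684 = 0.33796
p₀ = P(outcome | unexposed) = 265/2549 = 0.10396
Under exogeneity and monotonicity, PN = (p₁ − p₀) / p₁.
PN = (0.33796 − 0.10396) / 0.33796 = 0.234 / 0.33796 ≈ 0.6924

PN ≈ 0.692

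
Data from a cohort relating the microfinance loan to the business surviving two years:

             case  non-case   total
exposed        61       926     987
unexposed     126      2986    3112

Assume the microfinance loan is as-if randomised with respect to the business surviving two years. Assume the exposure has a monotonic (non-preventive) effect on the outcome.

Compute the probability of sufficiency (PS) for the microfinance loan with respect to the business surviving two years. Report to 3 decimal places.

PS ≈ 0.022

p₁ = P(outcome | exposed) = 61/987 = 0.061803
p₀ = P(outcome | unexposed) = 126/3112 = 0.040488
Under exogeneity and monotonicity, PS = (p₁ − p₀) / (1 − p₀).
PS = (0.061803 − 0.040488) / (1 − 0.040488) = 0.021315 / 0.95951 ≈ 0.0222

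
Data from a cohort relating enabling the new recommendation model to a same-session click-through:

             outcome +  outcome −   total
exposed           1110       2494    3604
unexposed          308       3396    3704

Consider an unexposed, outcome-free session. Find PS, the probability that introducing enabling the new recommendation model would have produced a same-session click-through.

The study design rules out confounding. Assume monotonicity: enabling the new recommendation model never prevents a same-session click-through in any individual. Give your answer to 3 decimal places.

PS ≈ 0.245

p₁ = P(outcome | exposed) = 1110/3604 = 0.30799
p₀ = P(outcome | unexposed) = 308/3704 = 0.083153
Under exogeneity and monotonicity, PS = (p₁ − p₀) / (1 − p₀).
PS = (0.30799 − 0.083153) / (1 − 0.083153) = 0.22484 / 0.91685 ≈ 0.2452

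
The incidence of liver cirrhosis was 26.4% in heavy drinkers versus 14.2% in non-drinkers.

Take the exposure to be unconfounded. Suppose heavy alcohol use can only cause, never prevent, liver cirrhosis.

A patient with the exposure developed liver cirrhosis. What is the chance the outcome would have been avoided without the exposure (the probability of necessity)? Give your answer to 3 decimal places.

p₁ = 0.264, p₀ = 0.142.
Under exogeneity and monotonicity, PN = (p₁ − p₀) / p₁.
PN = (0.264 − 0.142) / 0.264 = 0.122 / 0.264 ≈ 0.4621

PN ≈ 0.462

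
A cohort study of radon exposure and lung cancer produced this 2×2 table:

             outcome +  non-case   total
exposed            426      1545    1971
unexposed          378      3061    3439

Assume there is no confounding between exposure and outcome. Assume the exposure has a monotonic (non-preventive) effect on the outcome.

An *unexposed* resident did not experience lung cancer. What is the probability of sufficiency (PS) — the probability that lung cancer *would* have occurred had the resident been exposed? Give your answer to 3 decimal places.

p₁ = P(outcome | exposed) = 426/1971 = 0.21613
p₀ = P(outcome | unexposed) = 378/3439 = 0.10992
Under exogeneity and monotonicity, PS = (p₁ − p₀)/(1 − p₀).
PS = (0.21613 − 0.10992) / 0.89008 ≈ 0.1193

PS ≈ 0.119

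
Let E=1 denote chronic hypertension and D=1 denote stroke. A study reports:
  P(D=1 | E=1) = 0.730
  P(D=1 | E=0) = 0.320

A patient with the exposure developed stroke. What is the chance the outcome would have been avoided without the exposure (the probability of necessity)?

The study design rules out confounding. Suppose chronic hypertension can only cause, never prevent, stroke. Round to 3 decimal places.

Let p₁ = 0.73, p₀ = 0.32.
Under exogeneity and monotonicity, PN = (p₁ − p₀) / p₁.
PN = (0.73 − 0.32) / 0.73 = 0.41 / 0.73 ≈ 0.5616

PN ≈ 0.562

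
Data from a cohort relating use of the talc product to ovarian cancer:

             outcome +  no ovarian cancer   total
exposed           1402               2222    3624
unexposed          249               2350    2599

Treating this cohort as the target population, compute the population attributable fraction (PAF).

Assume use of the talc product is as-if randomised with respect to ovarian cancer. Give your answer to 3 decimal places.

PAF ≈ 0.639

p₁ = P(outcome | exposed) = 1402/3624 = 0.38687
p₀ = P(outcome | unexposed) = 249/2599 = 0.095806
Exposure prevalence π = 3624/6223 = 0.58236; overall risk P(Y=1) = 0.26531.
Under exogeneity, PAF = [P(Y=1) − p₀]/P(Y=1).
PAF = (0.26531 − 0.095806) / 0.26531 ≈ 0.6389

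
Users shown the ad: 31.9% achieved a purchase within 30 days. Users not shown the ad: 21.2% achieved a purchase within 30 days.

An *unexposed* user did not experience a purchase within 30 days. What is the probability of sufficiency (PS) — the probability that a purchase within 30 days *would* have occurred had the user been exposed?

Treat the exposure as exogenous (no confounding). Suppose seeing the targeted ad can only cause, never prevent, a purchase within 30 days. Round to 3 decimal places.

PS ≈ 0.136

p₁ = 0.319, p₀ = 0.212.
Under exogeneity and monotonicity, PS = (p₁ − p₀) / (1 − p₀).
PS = (0.319 − 0.212) / (1 − 0.212) = 0.107 / 0.788 ≈ 0.1358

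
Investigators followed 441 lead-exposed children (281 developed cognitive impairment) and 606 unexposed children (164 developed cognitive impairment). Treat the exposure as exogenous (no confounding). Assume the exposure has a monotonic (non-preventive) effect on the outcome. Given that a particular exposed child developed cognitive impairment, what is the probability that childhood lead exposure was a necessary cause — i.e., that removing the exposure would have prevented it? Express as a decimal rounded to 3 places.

PN ≈ 0.575

p₁ = P(outcome | exposed) = 281/441 = 0.63719
p₀ = P(outcome | unexposed) = 164/606 = 0.27063
Under exogeneity and monotonicity, PN = (p₁ − p₀) / p₁.
PN = (0.63719 − 0.27063) / 0.63719 = 0.36656 / 0.63719 ≈ 0.5753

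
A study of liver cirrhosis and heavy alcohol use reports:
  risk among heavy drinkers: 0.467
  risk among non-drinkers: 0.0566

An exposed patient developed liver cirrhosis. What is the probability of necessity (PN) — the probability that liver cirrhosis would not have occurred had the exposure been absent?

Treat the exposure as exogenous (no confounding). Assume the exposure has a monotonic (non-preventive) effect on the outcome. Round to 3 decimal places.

Let p₁ = 0.467, p₀ = 0.0566.
Under exogeneity and monotonicity, PN = (p₁ − p₀) / p₁.
PN = (0.467 − 0.0566) / 0.467 = 0.4104 / 0.467 ≈ 0.8788

PN ≈ 0.879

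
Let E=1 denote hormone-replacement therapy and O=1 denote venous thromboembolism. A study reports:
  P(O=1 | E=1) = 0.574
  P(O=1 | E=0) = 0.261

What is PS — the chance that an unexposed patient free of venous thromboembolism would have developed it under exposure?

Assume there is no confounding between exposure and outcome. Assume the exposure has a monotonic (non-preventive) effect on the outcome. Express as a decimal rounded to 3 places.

PS ≈ 0.424

Let p₁ = 0.574, p₀ = 0.261.
Under exogeneity and monotonicity, PS = (p₁ − p₀) / (1 − p₀).
PS = (0.574 − 0.261) / (1 − 0.261) = 0.313 / 0.739 ≈ 0.4235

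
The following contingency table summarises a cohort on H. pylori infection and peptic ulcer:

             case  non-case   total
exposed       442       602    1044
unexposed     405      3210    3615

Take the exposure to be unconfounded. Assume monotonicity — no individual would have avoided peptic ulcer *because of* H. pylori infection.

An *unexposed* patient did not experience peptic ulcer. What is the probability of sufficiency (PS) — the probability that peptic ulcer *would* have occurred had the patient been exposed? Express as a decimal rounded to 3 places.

p₁ = P(outcome | exposed) = 442/1044 = 0.42337
p₀ = P(outcome | unexposed) = 405/3615 = 0.11203
Under exogeneity and monotonicity, PS = (p₁ − p₀) / (1 − p₀).
PS = (0.42337 − 0.11203) / (1 − 0.11203) = 0.31134 / 0.88797 ≈ 0.3506

PS ≈ 0.351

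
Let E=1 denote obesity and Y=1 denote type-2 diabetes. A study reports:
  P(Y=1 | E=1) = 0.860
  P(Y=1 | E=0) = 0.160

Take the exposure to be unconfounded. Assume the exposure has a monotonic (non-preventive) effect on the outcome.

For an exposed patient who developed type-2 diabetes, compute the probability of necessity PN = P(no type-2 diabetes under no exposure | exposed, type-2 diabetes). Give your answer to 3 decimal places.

PN ≈ 0.814

Let p₁ = 0.86, p₀ = 0.16.
Under exogeneity and monotonicity, PN = (p₁ − p₀) / p₁.
PN = (0.86 − 0.16) / 0.86 = 0.7 / 0.86 ≈ 0.8140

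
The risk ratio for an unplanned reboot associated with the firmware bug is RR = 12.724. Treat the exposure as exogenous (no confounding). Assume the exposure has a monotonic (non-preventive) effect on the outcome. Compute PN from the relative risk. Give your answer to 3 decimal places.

Under exogeneity and monotonicity, PN = (RR − 1) / RR = 1 − 1/RR.
PN = (12.724 − 1) / 12.724 = 11.72 / 12.724 ≈ 0.9214

PN ≈ 0.921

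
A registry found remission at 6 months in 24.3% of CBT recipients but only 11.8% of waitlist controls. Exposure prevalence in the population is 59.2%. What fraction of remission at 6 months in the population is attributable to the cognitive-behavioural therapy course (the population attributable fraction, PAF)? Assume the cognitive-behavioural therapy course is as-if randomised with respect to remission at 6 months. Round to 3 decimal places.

p₁ = 0.243, p₀ = 0.118.
Overall risk P(Y=1) = π·p₁ + (1−π)·p₀ = 0.592×0.243 + 0.408×0.118 = 0.192.
Under exogeneity, PAF = [P(Y=1) − p₀] / P(Y=1).
PAF = (0.192 − 0.118) / 0.192 ≈ 0.3854

PAF ≈ 0.385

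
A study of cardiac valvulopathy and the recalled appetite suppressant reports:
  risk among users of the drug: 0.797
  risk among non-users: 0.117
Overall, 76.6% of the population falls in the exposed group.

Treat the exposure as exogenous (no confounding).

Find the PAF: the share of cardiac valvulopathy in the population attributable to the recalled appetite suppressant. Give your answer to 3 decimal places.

Let p₁ = 0.797, p₀ = 0.117.
Overall risk P(Y=1) = π·p₁ + (1−π)·p₀ = 0.766×0.797 + 0.234×0.117 = 0.63788.
Under exogeneity, PAF = [P(Y=1) − p₀] / P(Y=1).
PAF = (0.63788 − 0.117) / 0.63788 ≈ 0.8166

PAF ≈ 0.817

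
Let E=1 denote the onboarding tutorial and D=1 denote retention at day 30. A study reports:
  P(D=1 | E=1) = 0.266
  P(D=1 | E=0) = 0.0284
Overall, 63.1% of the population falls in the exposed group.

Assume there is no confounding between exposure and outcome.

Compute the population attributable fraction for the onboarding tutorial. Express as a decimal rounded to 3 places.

Let p₁ = 0.266, p₀ = 0.0284.
Overall risk P(Y=1) = π·p₁ + (1−π)·p₀ = 0.631×0.266 + 0.369×0.0284 = 0.17833.
Under exogeneity, PAF = [P(Y=1) − p₀] / P(Y=1).
PAF = (0.17833 − 0.0284) / 0.17833 ≈ 0.8407

PAF ≈ 0.841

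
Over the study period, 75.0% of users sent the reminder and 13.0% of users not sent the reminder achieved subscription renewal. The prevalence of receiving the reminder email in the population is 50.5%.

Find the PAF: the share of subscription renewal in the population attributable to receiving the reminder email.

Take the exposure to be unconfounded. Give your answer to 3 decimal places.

PAF ≈ 0.707

p₁ = 0.75, p₀ = 0.13.
Overall risk P(Y=1) = π·p₁ + (1−π)·p₀ = 0.505×0.75 + 0.495×0.13 = 0.4431.
Under exogeneity, PAF = [P(Y=1) − p₀] / P(Y=1).
PAF = (0.4431 − 0.13) / 0.4431 ≈ 0.7066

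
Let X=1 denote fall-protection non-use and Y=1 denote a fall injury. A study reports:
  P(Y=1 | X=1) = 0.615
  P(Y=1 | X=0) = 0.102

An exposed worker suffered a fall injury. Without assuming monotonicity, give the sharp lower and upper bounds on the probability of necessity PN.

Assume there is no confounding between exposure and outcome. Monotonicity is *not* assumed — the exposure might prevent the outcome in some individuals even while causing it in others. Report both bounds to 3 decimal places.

0.834 ≤ PN ≤ 1.000

Let p₁ = 0.615, p₀ = 0.102.
Under exogeneity alone the bounds on PN are max{0,(p₁−p₀)/p₁} ≤ PN ≤ min{1,(1−p₀)/p₁}.
  lower = (p₁ − p₀)/p₁ = 0.513 / 0.615 ≈ 0.8341
  upper = min{1, (1 − p₀)/p₁} = 0.898 / 0.615 ≈ 1.4602 → capped at 1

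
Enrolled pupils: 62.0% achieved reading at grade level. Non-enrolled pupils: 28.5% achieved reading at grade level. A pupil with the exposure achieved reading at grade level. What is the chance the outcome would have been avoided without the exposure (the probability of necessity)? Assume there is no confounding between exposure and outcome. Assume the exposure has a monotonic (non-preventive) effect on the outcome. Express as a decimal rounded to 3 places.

p₁ = 0.62, p₀ = 0.285.
Under exogeneity and monotonicity, PN = (p₁ − p₀) / p₁.
PN = (0.62 − 0.285) / 0.62 = 0.335 / 0.62 ≈ 0.5403

PN ≈ 0.540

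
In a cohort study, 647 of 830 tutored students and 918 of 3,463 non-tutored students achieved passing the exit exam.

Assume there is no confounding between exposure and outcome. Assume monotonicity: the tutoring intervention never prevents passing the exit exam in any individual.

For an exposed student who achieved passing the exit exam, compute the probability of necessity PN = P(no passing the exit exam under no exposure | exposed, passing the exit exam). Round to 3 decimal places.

p₁ = P(outcome | exposed) = 647/830 = 0.77952
p₀ = P(outcome | unexposed) = 918/3463 = 0.26509
Under exogeneity and monotonicity, PN = (p₁ − p₀) / p₁.
PN = (0.77952 − 0.26509) / 0.77952 = 0.51443 / 0.77952 ≈ 0.6599

PN ≈ 0.660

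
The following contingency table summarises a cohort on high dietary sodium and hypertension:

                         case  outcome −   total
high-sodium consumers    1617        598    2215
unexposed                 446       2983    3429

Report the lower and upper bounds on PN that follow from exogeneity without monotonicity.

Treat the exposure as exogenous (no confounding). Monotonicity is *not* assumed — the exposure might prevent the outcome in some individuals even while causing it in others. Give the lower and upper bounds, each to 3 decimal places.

0.822 ≤ PN ≤ 1.000

p₁ = P(outcome | exposed) = 1617/2215 = 0.73002
p₀ = P(outcome | unexposed) = 446/3429 = 0.13007
Under exogeneity alone the bounds on PN are max{0,(p₁−p₀)/p₁} ≤ PN ≤ min{1,(1−p₀)/p₁}.
  lower = (p₁ − p₀)/p₁ = 0.59996 / 0.73002 ≈ 0.8218
  upper = min{1, (1 − p₀)/p₁} = 0.86993 / 0.73002 ≈ 1.1917 → capped at 1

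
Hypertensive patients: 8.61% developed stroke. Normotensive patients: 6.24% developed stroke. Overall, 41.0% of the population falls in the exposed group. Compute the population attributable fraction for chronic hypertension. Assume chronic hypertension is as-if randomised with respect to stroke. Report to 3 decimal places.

PAF ≈ 0.135

p₁ = 0.0861, p₀ = 0.0624.
Overall risk P(Y=1) = π·p₁ + (1−π)·p₀ = 0.41×0.0861 + 0.59×0.0624 = 0.072117.
Under exogeneity, PAF = [P(Y=1) − p₀] / P(Y=1).
PAF = (0.072117 − 0.0624) / 0.072117 ≈ 0.1347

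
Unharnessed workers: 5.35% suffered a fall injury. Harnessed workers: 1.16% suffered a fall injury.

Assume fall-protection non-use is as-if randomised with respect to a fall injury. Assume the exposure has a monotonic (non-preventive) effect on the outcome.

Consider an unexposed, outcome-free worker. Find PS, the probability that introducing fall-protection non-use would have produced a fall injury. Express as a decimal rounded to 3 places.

PS ≈ 0.042

p₁ = 0.0535, p₀ = 0.0116.
Under exogeneity and monotonicity, PS = (p₁ − p₀) / (1 − p₀).
PS = (0.0535 − 0.0116) / (1 − 0.0116) = 0.0419 / 0.9884 ≈ 0.0424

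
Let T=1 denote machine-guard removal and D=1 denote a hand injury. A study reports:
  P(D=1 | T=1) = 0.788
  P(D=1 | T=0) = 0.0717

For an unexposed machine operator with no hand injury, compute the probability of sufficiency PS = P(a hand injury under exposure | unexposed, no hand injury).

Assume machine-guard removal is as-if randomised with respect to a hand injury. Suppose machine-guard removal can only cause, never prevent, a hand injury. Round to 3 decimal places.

PS ≈ 0.772

Let p₁ = 0.788, p₀ = 0.0717.
Under exogeneity and monotonicity, PS = (p₁ − p₀) / (1 − p₀).
PS = (0.788 − 0.0717) / (1 − 0.0717) = 0.7163 / 0.9283 ≈ 0.7716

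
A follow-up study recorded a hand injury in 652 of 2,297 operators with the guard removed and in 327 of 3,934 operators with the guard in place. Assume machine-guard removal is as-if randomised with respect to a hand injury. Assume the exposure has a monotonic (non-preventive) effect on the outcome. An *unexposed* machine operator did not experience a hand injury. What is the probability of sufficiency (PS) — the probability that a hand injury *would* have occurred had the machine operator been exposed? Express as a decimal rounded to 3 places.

p₁ = P(outcome | exposed) = 652/2297 = 0.28385
p₀ = P(outcome | unexposed) = 327/3934 = 0.083122
Under exogeneity and monotonicity, PS = (p₁ − p₀) / (1 − p₀).
PS = (0.28385 − 0.083122) / (1 − 0.083122) = 0.20073 / 0.91688 ≈ 0.2189

PS ≈ 0.219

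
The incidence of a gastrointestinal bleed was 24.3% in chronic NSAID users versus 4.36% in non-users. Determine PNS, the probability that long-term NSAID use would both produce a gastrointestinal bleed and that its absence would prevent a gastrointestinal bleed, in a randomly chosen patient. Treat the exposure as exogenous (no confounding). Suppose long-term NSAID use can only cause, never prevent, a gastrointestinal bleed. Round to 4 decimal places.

p₁ = 0.243, p₀ = 0.0436.
Under exogeneity and monotonicity, PNS = p₁ − p₀.
PNS = 0.243 − 0.0436 = 0.1994

PNS ≈ 0.1994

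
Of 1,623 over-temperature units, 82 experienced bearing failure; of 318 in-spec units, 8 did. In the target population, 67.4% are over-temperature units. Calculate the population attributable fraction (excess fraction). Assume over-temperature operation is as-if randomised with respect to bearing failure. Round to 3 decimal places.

PAF ≈ 0.405

p₁ = P(outcome | exposed) = 82/1623 = 0.050524
p₀ = P(outcome | unexposed) = 8/318 = 0.025157
Overall risk P(Y=1) = π·p₁ + (1−π)·p₀ = 0.674×0.050524 + 0.326×0.025157 = 0.042254.
Under exogeneity, PAF = [P(Y=1) − p₀] / P(Y=1).
PAF = (0.042254 − 0.025157) / 0.042254 ≈ 0.4046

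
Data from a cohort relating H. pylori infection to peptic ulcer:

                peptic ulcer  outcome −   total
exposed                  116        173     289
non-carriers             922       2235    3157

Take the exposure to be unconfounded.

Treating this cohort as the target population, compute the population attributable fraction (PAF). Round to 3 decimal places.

p₁ = P(outcome | exposed) = 116/289 = 0.40138
p₀ = P(outcome | unexposed) = 922/3157 = 0.29205
Exposure prevalence π = 289/3446 = 0.083865; overall risk P(Y=1) = 0.30122.
Under exogeneity, PAF = [P(Y=1) − p₀]/P(Y=1).
PAF = (0.30122 − 0.29205) / 0.30122 ≈ 0.0304

PAF ≈ 0.030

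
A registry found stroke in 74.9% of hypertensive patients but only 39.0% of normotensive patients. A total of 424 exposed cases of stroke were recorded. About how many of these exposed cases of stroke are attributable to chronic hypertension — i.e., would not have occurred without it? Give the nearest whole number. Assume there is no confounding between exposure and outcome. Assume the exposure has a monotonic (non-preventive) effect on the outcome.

about 203 cases

p₁ = 0.749, p₀ = 0.39.
PN = (p₁ − p₀)/p₁ = (0.749 − 0.39) / 0.749 ≈ 0.47931.
Attributable cases ≈ PN × (exposed cases) = 0.47931 × 424 ≈ 203.23.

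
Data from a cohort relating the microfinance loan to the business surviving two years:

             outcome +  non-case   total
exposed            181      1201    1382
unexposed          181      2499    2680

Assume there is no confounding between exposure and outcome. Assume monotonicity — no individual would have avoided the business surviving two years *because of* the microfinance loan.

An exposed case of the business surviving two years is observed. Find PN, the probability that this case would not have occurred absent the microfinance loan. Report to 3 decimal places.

PN ≈ 0.484

p₁ = P(outcome | exposed) = 181/1382 = 0.13097
p₀ = P(outcome | unexposed) = 181/2680 = 0.067537
Under exogeneity and monotonicity, PN = (p₁ − p₀) / p₁.
PN = (0.13097 − 0.067537) / 0.13097 = 0.063432 / 0.13097 ≈ 0.4843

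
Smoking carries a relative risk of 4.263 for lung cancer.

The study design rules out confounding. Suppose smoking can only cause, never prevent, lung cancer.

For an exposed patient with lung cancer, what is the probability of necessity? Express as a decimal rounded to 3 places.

PN ≈ 0.765

Under exogeneity and monotonicity, PN = (RR − 1) / RR = 1 − 1/RR.
PN = (4.263 − 1) / 4.263 = 3.263 / 4.263 ≈ 0.7654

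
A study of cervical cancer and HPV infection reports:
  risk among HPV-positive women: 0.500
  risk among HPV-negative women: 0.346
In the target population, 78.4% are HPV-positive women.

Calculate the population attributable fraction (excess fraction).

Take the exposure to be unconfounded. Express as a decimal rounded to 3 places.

Let p₁ = 0.5, p₀ = 0.346.
Overall risk P(Y=1) = π·p₁ + (1−π)·p₀ = 0.784×0.5 + 0.216×0.346 = 0.46674.
Under exogeneity, PAF = [P(Y=1) − p₀] / P(Y=1).
PAF = (0.46674 − 0.346) / 0.46674 ≈ 0.2587

PAF ≈ 0.259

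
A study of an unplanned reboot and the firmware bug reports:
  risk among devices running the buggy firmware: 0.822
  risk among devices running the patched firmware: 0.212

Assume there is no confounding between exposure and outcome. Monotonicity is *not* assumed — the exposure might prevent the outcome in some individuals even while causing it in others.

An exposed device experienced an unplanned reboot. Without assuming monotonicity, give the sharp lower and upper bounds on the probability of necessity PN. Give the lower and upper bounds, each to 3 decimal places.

Let p₁ = 0.822, p₀ = 0.212.
Under exogeneity alone the bounds on PN are max{0,(p₁−p₀)/p₁} ≤ PN ≤ min{1,(1−p₀)/p₁}.
  lower = (p₁ − p₀)/p₁ = 0.61 / 0.822 ≈ 0.7421
  upper = min{1, (1 − p₀)/p₁} = 0.788 / 0.822 ≈ 0.9586

0.742 ≤ PN ≤ 0.959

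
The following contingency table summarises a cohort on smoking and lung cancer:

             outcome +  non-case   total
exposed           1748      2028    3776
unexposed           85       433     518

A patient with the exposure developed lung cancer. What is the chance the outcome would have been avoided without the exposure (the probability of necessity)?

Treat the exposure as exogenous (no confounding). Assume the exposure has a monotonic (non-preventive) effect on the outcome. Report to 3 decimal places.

PN ≈ 0.646

p₁ = P(outcome | exposed) = 1748/3776 = 0.46292
p₀ = P(outcome | unexposed) = 85/518 = 0.16409
Under exogeneity and monotonicity, PN = (p₁ − p₀)/p₁.
PN = (0.46292 − 0.16409) / 0.46292 ≈ 0.6455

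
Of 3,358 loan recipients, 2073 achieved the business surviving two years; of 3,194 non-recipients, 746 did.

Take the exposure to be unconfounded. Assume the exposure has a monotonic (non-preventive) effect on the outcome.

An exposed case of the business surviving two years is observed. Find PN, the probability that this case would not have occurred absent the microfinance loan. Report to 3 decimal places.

PN ≈ 0.622

p₁ = P(outcome | exposed) = 2073/3358 = 0.61733
p₀ = P(outcome | unexposed) = 746/3194 = 0.23356
Under exogeneity and monotonicity, PN = (p₁ − p₀) / p₁.
PN = (0.61733 − 0.23356) / 0.61733 = 0.38377 / 0.61733 ≈ 0.6217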